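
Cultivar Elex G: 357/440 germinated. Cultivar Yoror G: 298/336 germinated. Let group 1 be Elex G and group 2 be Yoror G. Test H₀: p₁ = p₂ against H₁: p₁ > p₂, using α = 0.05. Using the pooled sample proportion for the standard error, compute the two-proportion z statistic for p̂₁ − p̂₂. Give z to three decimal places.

p̂₁ = 357/440 = 0.81136, p̂₂ = 298/336 = 0.88690.
Pooled p̂ = (357+298)/(440+336) = 655/776 = 0.84407.
SE = √(p̂(1−p̂)(1/n₁+1/n₂)) = √(0.84407·0.15593·0.00524892) = √(0.000690833) = 0.02628.
z = (0.81136 − 0.88690)/0.02628 = -0.07554/0.02628 = -2.874.
p-value = P(Z > -2.874) ≈ 0.9980; since p > α = 0.05, fail to reject H₀.

z = -2.874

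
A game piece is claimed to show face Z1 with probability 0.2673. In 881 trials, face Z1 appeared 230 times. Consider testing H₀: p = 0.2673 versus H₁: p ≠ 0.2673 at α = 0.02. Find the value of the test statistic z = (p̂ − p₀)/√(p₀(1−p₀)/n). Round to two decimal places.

z = -0.42

p̂ = 230/881 = 0.2611.
Standard error under H₀: √(0.2673×0.7327/881) = 0.0149.
z = (0.2611 − 0.2673)/0.0149 = -0.0062/0.0149 = -0.42.
p-value = 2·P(Z > 0.418) ≈ 0.6759. With α = 0.02, fail to reject H₀.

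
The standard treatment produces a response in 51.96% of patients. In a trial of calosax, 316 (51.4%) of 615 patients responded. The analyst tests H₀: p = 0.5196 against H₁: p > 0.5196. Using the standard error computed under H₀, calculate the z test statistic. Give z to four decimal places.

z = -0.2868

p̂ = 316/615 ≈ 0.5138211.
SE = √(p₀(1−p₀)/n) = √(0.24962/615) = 0.0201464.
z = (0.5138211 − 0.5196)/0.0201464 = -0.0057789/0.0201464 = -0.2868.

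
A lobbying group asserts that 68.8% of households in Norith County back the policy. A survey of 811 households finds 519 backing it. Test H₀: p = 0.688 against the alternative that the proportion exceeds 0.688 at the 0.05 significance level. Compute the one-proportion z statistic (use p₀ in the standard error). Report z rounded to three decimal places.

p̂ = 519/811 = 0.63995.
Standard error under H₀: √(0.688×0.312/811) = 0.01627.
z = (0.63995 − 0.688)/0.01627 = -0.04805/0.01627 = -2.953.
p-value = P(Z > -2.953) ≈ 0.9984; since p > α = 0.05, fail to reject H₀.

z = -2.953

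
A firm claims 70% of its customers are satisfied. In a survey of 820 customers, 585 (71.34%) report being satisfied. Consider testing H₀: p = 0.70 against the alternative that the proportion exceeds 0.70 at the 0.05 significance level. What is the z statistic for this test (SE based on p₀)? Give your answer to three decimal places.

p̂ = 585/820 = 0.71341.
SE = √(p₀(1−p₀)/n) = √(0.21/820) = 0.01600.
z = (0.71341 − 0.7)/0.01600 = 0.01341/0.01600 = 0.838.
p-value = P(Z > 0.838) ≈ 0.2009; since p > α = 0.05, fail to reject H₀.

z = 0.838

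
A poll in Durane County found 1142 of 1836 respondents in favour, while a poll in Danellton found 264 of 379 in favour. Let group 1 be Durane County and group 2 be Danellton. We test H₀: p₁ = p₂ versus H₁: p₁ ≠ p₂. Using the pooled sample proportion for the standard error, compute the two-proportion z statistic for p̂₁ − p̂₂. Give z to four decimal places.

z = -2.7448

p̂₁ = 1142/1836 ≈ 0.622004, p̂₂ = 264/379 ≈ 0.696570.
Pooled p̂ = (1142+264)/(1836+379) = 1406/2215 = 0.634763.
SE = √(0.231839 × 0.00318318) = 0.027166.
z = (0.622004 − 0.696570)/0.027166 = -0.074566/0.027166 = -2.7448.
Two-sided p-value ≈ 2·Φ(−2.745) = 0.0061.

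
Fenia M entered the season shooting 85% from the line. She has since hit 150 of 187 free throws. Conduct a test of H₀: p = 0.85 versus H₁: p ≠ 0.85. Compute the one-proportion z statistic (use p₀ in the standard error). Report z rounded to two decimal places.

p̂ = 150/187 ≈ 0.80214.
SE = √(p₀(1−p₀)/n) = √(0.1275/187) = 0.02611.
z = (0.80214 − 0.85)/0.02611 = -0.04786/0.02611 = -1.83.

z = -1.83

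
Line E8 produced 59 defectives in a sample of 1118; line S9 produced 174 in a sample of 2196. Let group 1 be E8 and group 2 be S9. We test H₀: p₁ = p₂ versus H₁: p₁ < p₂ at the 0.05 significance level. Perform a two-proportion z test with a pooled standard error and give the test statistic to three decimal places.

z = -2.817

p̂₁ = 59/1118 = 0.052773, p̂₂ = 174/2196 = 0.079235.
Pooled p̂ = (59+174)/(1118+2196) = 233/3314 = 0.070308.
SE = √(p̂(1−p̂)(1/n₁+1/n₂)) = √(0.070308·0.929692·0.00134983) = √(8.8231e-05) = 0.009393.
z = (0.052773 − 0.079235)/0.009393 = -0.026462/0.009393 = -2.817.
p-value = P(Z < -2.817) ≈ 0.0024. With α = 0.05, reject H₀.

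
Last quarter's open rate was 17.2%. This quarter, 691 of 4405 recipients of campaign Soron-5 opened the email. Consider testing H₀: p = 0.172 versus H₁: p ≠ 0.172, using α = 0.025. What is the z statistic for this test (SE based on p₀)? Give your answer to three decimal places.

p̂ = 691/4405 = 0.156867.
Under H₀, SE = √(0.172·0.828/4405) = √(3.23305e-05) = 0.005686.
z = (0.156867 − 0.172)/0.005686 = -0.015133/0.005686 = -2.661.
Two-sided p-value ≈ 2·Φ(−2.661) = 0.0078, so at α = 0.025 we reject H₀.

z = -2.661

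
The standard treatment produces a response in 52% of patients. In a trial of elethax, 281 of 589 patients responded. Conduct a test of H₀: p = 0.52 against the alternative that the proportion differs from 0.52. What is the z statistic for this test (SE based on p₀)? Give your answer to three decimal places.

z = -2.085

p̂ = 281/589 = 0.47708.
SE = √(p₀(1−p₀)/n) = √(0.2496/589) = 0.02059.
z = (0.47708 − 0.52)/0.02059 = -0.04292/0.02059 = -2.085.
Two-sided p-value ≈ 2·Φ(−2.085) = 0.0371.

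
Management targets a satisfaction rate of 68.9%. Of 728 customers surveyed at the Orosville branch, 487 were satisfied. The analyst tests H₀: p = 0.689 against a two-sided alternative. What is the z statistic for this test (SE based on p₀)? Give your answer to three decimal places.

p̂ = 487/728 ≈ 0.66896.
Standard error under H₀: √(0.689×0.311/728) = 0.01716.
z = (0.66896 − 0.689)/0.01716 = -0.02004/0.01716 = -1.168.
Two-sided p-value ≈ 2·Φ(−1.168) = 0.2427.

z = -1.168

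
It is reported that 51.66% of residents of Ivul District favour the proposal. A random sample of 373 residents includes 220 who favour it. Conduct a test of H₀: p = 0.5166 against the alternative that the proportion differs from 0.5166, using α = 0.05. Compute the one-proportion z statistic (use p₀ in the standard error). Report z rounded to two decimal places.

z = 2.83

p̂ = 220/373 = 0.5898.
Under H₀, SE = √(0.5166·0.4834/373) = √(0.000669503) = 0.0259.
z = (0.5898 − 0.5166)/0.0259 = 0.0732/0.0259 = 2.83.
Two-sided p-value ≈ 2·Φ(−2.829) = 0.0047, so at α = 0.05 we reject H₀.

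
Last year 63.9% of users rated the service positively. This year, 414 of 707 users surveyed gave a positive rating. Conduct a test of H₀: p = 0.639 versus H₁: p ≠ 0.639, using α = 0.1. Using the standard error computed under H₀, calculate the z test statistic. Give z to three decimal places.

z = -2.958

p̂ = 414/707 ≈ 0.58557.
SE = √(p₀(1−p₀)/n) = √(0.23068/707) = 0.01806.
z = (0.58557 − 0.639)/0.01806 = -0.05343/0.01806 = -2.958.
p-value = 2·P(Z > 2.958) ≈ 0.0031. With α = 0.1, reject H₀.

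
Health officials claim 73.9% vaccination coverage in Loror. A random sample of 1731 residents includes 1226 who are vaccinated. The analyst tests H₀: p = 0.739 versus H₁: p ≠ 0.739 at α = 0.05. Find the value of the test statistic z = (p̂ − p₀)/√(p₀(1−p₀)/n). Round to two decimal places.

z = -2.91

p̂ = 1226/1731 = 0.70826.
Standard error under H₀: √(0.739×0.261/1731) = 0.01056.
z = (0.70826 − 0.739)/0.01056 = -0.03074/0.01056 = -2.91.
p-value = 2·P(Z > 2.912) ≈ 0.0036, so at α = 0.05 we reject H₀.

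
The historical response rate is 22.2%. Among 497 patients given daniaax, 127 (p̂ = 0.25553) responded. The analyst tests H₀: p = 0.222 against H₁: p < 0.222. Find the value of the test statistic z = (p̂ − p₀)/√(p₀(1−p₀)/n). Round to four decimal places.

z = 1.7988

p̂ = 127/497 ≈ 0.255533.
Under H₀, SE = √(0.222·0.778/497) = √(0.000347517) = 0.018642.
z = (0.255533 − 0.222)/0.018642 = 0.033533/0.018642 = 1.7988.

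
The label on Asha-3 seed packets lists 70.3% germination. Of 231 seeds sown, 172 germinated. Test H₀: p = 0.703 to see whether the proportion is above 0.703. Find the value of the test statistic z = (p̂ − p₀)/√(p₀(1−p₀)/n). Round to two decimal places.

z = 1.38

p̂ = 172/231 ≈ 0.7446.
Standard error under H₀: √(0.703×0.297/231) = 0.0301.
z = (0.7446 − 0.703)/0.0301 = 0.0416/0.0301 = 1.38.
p-value = P(Z > 1.383) ≈ 0.0833.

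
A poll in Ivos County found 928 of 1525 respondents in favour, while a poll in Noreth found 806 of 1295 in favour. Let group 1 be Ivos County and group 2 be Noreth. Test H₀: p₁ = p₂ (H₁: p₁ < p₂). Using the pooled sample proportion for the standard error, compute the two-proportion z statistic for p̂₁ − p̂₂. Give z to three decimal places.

z = -0.754

p̂₁ = 928/1525 ≈ 0.60852, p̂₂ = 806/1295 ≈ 0.62239.
Pooled p̂ = (928+806)/(1525+1295) = 1734/2820 = 0.61489.
SE = √(0.236799 × 0.00142794) = 0.01839.
z = (0.60852 − 0.62239)/0.01839 = -0.01387/0.01839 = -0.754.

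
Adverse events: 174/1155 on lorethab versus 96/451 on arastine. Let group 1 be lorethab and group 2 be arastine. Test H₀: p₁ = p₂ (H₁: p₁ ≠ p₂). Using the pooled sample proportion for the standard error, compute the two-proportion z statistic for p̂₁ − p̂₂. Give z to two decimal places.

z = -3.00

p̂₁ = 174/1155 = 0.1506, p̂₂ = 96/451 = 0.2129.
Pooled p̂ = (174+96)/(1155+451) = 270/1606 = 0.1681.
SE = √(0.139855 × 0.0030831) = 0.0208.
z = (0.1506 − 0.2129)/0.0208 = -0.0623/0.0208 = -3.00.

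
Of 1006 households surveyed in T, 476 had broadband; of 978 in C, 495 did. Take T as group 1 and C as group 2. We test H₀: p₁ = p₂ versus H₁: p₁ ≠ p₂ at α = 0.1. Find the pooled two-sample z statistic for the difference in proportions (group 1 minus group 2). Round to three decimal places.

z = -1.469

p̂₁ = 476/1006 = 0.47316, p̂₂ = 495/978 = 0.50613.
Pooled p̂ = (476+495)/(1006+978) = 971/1984 = 0.48942.
SE = √(p̂(1−p̂)(1/n₁+1/n₂)) = √(0.48942·0.51058·0.00201653) = √(0.000503907) = 0.02245.
z = (0.47316 − 0.50613)/0.02245 = -0.03297/0.02245 = -1.469.
p-value = 2·P(Z > 1.469) ≈ 0.1419. With α = 0.1, fail to reject H₀.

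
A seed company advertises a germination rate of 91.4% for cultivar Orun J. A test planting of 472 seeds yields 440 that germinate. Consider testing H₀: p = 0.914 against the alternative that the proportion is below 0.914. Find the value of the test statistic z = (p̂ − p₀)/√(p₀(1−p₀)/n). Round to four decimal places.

p̂ = 440/472 ≈ 0.9322034.
SE = √(p₀(1−p₀)/n) = √(0.078604/472) = 0.0129048.
z = (0.9322034 − 0.914)/0.0129048 = 0.0182034/0.0129048 = 1.4106.
p-value = P(Z < 1.411) ≈ 0.9208.

z = 1.4106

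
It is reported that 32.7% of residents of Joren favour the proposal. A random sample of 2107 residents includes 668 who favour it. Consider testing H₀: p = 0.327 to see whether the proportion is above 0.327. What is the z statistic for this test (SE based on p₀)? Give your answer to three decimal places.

p̂ = 668/2107 ≈ 0.31704.
Under H₀, SE = √(0.327·0.673/2107) = √(0.000104448) = 0.01022.
z = (0.31704 − 0.327)/0.01022 = -0.00996/0.01022 = -0.975.
p-value = P(Z > -0.975) ≈ 0.8351.

z = -0.975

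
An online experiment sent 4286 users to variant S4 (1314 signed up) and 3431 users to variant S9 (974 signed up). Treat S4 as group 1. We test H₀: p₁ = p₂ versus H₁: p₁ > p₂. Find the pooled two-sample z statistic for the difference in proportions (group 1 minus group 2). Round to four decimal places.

p̂₁ = 1314/4286 ≈ 0.3065796, p̂₂ = 974/3431 ≈ 0.2838823.
Pooled p̂ = (1314+974)/(4286+3431) = 2288/7717 = 0.2964883.
SE = √(0.208583 × 0.000524778) = 0.0104623.
z = (0.3065796 − 0.2838823)/0.0104623 = 0.0226973/0.0104623 = 2.1694.

z = 2.1694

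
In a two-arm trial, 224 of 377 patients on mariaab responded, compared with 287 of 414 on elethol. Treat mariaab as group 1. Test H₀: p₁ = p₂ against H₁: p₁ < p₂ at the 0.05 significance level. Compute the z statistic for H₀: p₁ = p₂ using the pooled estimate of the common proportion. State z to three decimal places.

p̂₁ = 224/377 = 0.594164, p̂₂ = 287/414 = 0.693237.
Pooled p̂ = (224+287)/(377+414) = 511/791 = 0.646018.
SE = √(0.228679 × 0.00506798) = 0.034043.
z = (0.594164 − 0.693237)/0.034043 = -0.099073/0.034043 = -2.910.
p-value = P(Z < -2.910) ≈ 0.0018. With α = 0.05, reject H₀.

z = -2.910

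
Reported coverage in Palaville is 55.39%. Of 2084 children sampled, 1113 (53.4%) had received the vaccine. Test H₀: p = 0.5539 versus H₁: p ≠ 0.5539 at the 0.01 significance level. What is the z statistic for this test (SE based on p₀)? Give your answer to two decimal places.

z = -1.82

p̂ = 1113/2084 = 0.5341.
SE = √(p₀(1−p₀)/n) = √(0.24709/2084) = 0.0109.
z = (0.5341 − 0.5539)/0.0109 = -0.0198/0.0109 = -1.82.
p-value = 2·P(Z > 1.821) ≈ 0.0686. With α = 0.01, fail to reject H₀.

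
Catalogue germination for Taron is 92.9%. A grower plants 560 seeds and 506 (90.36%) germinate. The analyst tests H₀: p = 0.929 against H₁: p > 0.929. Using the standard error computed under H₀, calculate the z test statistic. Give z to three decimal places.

p̂ = 506/560 ≈ 0.903571.
Under H₀, SE = √(0.929·0.071/560) = √(0.000117784) = 0.010853.
z = (0.903571 − 0.929)/0.010853 = -0.025429/0.010853 = -2.343.
p-value = P(Z > -2.343) ≈ 0.9904.

z = -2.343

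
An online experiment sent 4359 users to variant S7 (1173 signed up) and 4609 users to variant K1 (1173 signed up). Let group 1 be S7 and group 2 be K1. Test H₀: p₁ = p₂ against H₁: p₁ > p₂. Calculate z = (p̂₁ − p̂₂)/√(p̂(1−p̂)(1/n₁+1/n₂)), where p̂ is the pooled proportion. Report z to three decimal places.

p̂₁ = 1173/4359 = 0.26910, p̂₂ = 1173/4609 = 0.25450.
Pooled p̂ = (1173+1173)/(4359+4609) = 2346/8968 = 0.26160.
SE = √(0.193164 × 0.000446377) = 0.00929.
z = (0.26910 − 0.25450)/0.00929 = 0.01460/0.00929 = 1.572.
p-value = P(Z > 1.572) ≈ 0.0580.

z = 1.572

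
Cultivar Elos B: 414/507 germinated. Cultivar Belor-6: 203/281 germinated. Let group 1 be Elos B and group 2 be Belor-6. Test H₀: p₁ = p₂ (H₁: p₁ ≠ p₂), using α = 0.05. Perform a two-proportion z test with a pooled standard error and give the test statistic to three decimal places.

p̂₁ = 414/507 ≈ 0.81657, p̂₂ = 203/281 ≈ 0.72242.
Pooled p̂ = (414+203)/(507+281) = 617/788 = 0.78299.
SE = √(0.169914 × 0.00553111) = 0.03066.
z = (0.81657 − 0.72242)/0.03066 = 0.09415/0.03066 = 3.071.
p-value = 2·P(Z > 3.071) ≈ 0.0021, so at α = 0.05 we reject H₀.

z = 3.071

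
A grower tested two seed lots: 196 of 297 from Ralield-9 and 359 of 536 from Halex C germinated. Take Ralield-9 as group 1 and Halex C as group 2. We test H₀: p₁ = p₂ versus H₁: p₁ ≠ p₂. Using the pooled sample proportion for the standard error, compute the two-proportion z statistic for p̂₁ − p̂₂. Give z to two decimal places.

p̂₁ = 196/297 ≈ 0.6599, p̂₂ = 359/536 ≈ 0.6698.
Pooled p̂ = (196+359)/(297+536) = 555/833 = 0.6663.
SE = √(0.222355 × 0.00523268) = 0.0341.
z = (0.6599 − 0.6698)/0.0341 = -0.0099/0.0341 = -0.29.
Two-sided p-value ≈ 2·Φ(−0.289) = 0.7729.

z = -0.29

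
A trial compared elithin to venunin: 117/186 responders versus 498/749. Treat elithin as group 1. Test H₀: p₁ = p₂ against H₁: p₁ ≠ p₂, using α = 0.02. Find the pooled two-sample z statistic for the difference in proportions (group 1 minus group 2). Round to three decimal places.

z = -0.922

p̂₁ = 117/186 ≈ 0.629032, p̂₂ = 498/749 ≈ 0.664887.
Pooled p̂ = (117+498)/(186+749) = 615/935 = 0.657754.
SE = √(p̂(1−p̂)(1/n₁+1/n₂)) = √(0.657754·0.342246·0.00671146) = √(0.00151084) = 0.038870.
z = (0.629032 − 0.664887)/0.038870 = -0.035855/0.038870 = -0.922.
Two-sided p-value ≈ 2·Φ(−0.922) = 0.3563. With α = 0.02, fail to reject H₀.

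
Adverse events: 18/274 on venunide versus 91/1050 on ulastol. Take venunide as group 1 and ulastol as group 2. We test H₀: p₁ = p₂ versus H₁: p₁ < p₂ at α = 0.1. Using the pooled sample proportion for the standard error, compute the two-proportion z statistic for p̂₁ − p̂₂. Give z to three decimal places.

z = -1.125

p̂₁ = 18/274 ≈ 0.06569, p̂₂ = 91/1050 ≈ 0.08667.
Pooled p̂ = (18+91)/(274+1050) = 109/1324 = 0.08233.
SE = √(0.0755487 × 0.00460202) = 0.01865.
z = (0.06569 − 0.08667)/0.01865 = -0.02098/0.01865 = -1.125.
p-value = P(Z < -1.125) ≈ 0.1303, so at α = 0.1 we fail to reject H₀.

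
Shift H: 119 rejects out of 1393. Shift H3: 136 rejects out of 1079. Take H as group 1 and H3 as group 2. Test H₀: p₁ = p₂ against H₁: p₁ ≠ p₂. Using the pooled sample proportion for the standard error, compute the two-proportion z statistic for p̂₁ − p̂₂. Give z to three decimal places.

p̂₁ = 119/1393 = 0.085427, p̂₂ = 136/1079 = 0.126043.
Pooled p̂ = (119+136)/(1393+1079) = 255/2472 = 0.103155.
SE = √(p̂(1−p̂)(1/n₁+1/n₂)) = √(0.103155·0.896845·0.00164466) = √(0.000152155) = 0.012335.
z = (0.085427 − 0.126043)/0.012335 = -0.040616/0.012335 = -3.293.
Two-sided p-value ≈ 2·Φ(−3.293) = 0.0010.

z = -3.293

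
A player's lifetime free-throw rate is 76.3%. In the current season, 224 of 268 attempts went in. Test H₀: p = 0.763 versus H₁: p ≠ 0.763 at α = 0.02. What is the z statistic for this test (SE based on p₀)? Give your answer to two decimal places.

z = 2.80

p̂ = 224/268 ≈ 0.8358.
SE = √(p₀(1−p₀)/n) = √(0.18083/268) = 0.0260.
z = (0.8358 − 0.763)/0.0260 = 0.0728/0.0260 = 2.80.
p-value = 2·P(Z > 2.803) ≈ 0.0051; since p < α = 0.02, reject H₀.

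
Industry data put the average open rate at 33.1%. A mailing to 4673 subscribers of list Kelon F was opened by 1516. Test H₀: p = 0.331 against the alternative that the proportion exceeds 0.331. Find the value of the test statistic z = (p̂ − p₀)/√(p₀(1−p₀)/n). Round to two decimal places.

z = -0.96

p̂ = 1516/4673 ≈ 0.3244.
Standard error under H₀: √(0.331×0.669/4673) = 0.0069.
z = (0.3244 − 0.331)/0.0069 = -0.0066/0.0069 = -0.96.
p-value = P(Z > -0.956) ≈ 0.8305.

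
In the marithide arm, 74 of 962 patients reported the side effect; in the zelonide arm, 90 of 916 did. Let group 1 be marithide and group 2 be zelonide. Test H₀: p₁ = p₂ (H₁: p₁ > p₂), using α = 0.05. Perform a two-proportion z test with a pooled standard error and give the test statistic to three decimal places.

p̂₁ = 74/962 = 0.07692, p̂₂ = 90/916 = 0.09825.
Pooled p̂ = (74+90)/(962+916) = 164/1878 = 0.08733.
SE = √(0.0797009 × 0.0021312) = 0.01303.
z = (0.07692 − 0.09825)/0.01303 = -0.02133/0.01303 = -1.637.
p-value = P(Z > -1.637) ≈ 0.9491; since p > α = 0.05, fail to reject H₀.

z = -1.637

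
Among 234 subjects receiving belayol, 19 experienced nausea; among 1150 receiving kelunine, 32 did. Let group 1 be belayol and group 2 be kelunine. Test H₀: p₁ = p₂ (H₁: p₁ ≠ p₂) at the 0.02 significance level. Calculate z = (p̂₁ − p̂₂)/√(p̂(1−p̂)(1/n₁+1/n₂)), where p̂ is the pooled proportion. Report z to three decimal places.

p̂₁ = 19/234 ≈ 0.08120, p̂₂ = 32/1150 ≈ 0.02783.
Pooled p̂ = (19+32)/(234+1150) = 51/1384 = 0.03685.
SE = √(p̂(1−p̂)(1/n₁+1/n₂)) = √(0.03685·0.96315·0.00514307) = √(0.000182537) = 0.01351.
z = (0.08120 − 0.02783)/0.01351 = 0.05337/0.01351 = 3.950.
Two-sided p-value ≈ 2·Φ(−3.950) = 0.0001. With α = 0.02, reject H₀.

z = 3.950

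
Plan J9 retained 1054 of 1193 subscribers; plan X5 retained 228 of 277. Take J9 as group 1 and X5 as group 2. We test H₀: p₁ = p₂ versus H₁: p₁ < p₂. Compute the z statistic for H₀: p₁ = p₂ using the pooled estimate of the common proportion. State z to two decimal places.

z = 2.71

p̂₁ = 1054/1193 = 0.8835, p̂₂ = 228/277 = 0.8231.
Pooled p̂ = (1054+228)/(1193+277) = 1282/1470 = 0.8721.
SE = √(0.111535 × 0.00444833) = 0.0223.
z = (0.8835 − 0.8231)/0.0223 = 0.0604/0.0223 = 2.71.
p-value = P(Z < 2.711) ≈ 0.9966.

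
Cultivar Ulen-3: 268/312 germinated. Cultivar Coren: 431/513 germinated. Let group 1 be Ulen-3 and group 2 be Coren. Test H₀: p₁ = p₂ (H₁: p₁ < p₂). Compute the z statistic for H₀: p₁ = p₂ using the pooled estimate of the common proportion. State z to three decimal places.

z = 0.729

p̂₁ = 268/312 ≈ 0.858974, p̂₂ = 431/513 ≈ 0.840156.
Pooled p̂ = (268+431)/(312+513) = 699/825 = 0.847273.
SE = √(0.129402 × 0.00515445) = 0.025826.
z = (0.858974 − 0.840156)/0.025826 = 0.018818/0.025826 = 0.729.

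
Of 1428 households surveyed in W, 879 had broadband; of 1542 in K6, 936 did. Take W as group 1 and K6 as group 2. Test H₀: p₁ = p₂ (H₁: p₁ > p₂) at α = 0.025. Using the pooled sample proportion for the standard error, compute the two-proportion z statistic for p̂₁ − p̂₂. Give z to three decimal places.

p̂₁ = 879/1428 ≈ 0.615546, p̂₂ = 936/1542 ≈ 0.607004.
Pooled p̂ = (879+936)/(1428+1542) = 1815/2970 = 0.611111.
SE = √(p̂(1−p̂)(1/n₁+1/n₂)) = √(0.611111·0.388889·0.00134879) = √(0.000320545) = 0.017904.
z = (0.615546 − 0.607004)/0.017904 = 0.008542/0.017904 = 0.477.
p-value = P(Z > 0.477) ≈ 0.3166, so at α = 0.025 we fail to reject H₀.

z = 0.477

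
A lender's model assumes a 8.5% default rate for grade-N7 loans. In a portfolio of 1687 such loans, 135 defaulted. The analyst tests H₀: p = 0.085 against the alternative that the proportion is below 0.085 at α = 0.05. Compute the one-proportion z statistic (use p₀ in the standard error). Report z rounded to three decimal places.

z = -0.733

p̂ = 135/1687 ≈ 0.08002.
SE = √(p₀(1−p₀)/n) = √(0.077775/1687) = 0.00679.
z = (0.08002 − 0.085)/0.00679 = -0.00498/0.00679 = -0.733.
p-value = P(Z < -0.733) ≈ 0.2318, so at α = 0.05 we fail to reject H₀.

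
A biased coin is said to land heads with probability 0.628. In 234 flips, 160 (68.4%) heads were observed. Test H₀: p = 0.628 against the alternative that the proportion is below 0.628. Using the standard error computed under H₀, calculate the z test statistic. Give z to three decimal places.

z = 1.765

p̂ = 160/234 ≈ 0.68376.
Standard error under H₀: √(0.628×0.372/234) = 0.03160.
z = (0.68376 − 0.628)/0.03160 = 0.05576/0.03160 = 1.765.
p-value = P(Z < 1.765) ≈ 0.9612.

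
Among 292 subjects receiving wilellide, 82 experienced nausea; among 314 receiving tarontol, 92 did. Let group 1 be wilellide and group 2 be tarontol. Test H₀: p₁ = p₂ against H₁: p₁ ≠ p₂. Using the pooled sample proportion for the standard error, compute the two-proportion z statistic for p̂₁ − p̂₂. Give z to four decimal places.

p̂₁ = 82/292 = 0.280822, p̂₂ = 92/314 = 0.292994.
Pooled p̂ = (82+92)/(292+314) = 174/606 = 0.287129.
SE = √(0.204686 × 0.00660937) = 0.036781.
z = (0.280822 − 0.292994)/0.036781 = -0.012172/0.036781 = -0.3309.

z = -0.3309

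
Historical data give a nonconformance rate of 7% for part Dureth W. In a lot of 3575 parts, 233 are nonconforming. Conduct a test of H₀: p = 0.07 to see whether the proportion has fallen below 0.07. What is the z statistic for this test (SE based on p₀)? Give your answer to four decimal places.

p̂ = 233/3575 = 0.0651748.
Under H₀, SE = √(0.07·0.93/3575) = √(1.82098e-05) = 0.0042673.
z = (0.0651748 − 0.07)/0.0042673 = -0.0048252/0.0042673 = -1.1307.
p-value = P(Z < -1.131) ≈ 0.1291.

z = -1.1307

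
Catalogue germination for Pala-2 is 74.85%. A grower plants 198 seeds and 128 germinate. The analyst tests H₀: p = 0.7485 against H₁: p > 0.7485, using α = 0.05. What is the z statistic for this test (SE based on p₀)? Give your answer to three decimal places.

p̂ = 128/198 ≈ 0.646465.
Under H₀, SE = √(0.7485·0.2515/198) = √(0.000950746) = 0.030834.
z = (0.646465 − 0.7485)/0.030834 = -0.102035/0.030834 = -3.309.
p-value = P(Z > -3.309) ≈ 0.9995, so at α = 0.05 we fail to reject H₀.

z = -3.309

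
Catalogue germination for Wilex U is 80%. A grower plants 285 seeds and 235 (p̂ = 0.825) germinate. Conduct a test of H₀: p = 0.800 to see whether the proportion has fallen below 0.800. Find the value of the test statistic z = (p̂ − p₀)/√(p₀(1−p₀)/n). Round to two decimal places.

p̂ = 235/285 = 0.8246.
SE = √(p₀(1−p₀)/n) = √(0.16/285) = 0.0237.
z = (0.8246 − 0.8)/0.0237 = 0.0246/0.0237 = 1.04.
p-value = P(Z < 1.037) ≈ 0.8500.

z = 1.04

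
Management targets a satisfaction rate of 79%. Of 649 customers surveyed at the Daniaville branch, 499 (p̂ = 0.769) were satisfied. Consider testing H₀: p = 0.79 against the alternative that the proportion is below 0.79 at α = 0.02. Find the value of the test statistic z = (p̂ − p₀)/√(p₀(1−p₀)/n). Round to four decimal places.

z = -1.3213

p̂ = 499/649 ≈ 0.768875.
SE = √(p₀(1−p₀)/n) = √(0.1659/649) = 0.015988.
z = (0.768875 − 0.79)/0.015988 = -0.021125/0.015988 = -1.3213.
p-value = P(Z < -1.321) ≈ 0.0932, so at α = 0.02 we fail to reject H₀.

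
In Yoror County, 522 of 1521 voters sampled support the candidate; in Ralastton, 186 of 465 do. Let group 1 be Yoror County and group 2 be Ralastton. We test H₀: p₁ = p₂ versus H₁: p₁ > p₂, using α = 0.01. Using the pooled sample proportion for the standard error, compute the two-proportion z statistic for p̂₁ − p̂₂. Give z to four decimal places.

p̂₁ = 522/1521 = 0.343195, p̂₂ = 186/465 = 0.400000.
Pooled p̂ = (522+186)/(1521+465) = 708/1986 = 0.356495.
SE = √(p̂(1−p̂)(1/n₁+1/n₂)) = √(0.356495·0.643505·0.002808) = √(0.000644173) = 0.025381.
z = (0.343195 − 0.400000)/0.025381 = -0.056805/0.025381 = -2.2381.
p-value = P(Z > -2.238) ≈ 0.9874, so at α = 0.01 we fail to reject H₀.

z = -2.2381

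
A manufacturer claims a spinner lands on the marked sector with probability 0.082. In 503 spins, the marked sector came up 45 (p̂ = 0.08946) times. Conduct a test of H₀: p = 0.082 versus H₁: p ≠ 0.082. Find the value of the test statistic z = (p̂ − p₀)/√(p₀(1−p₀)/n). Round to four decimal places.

p̂ = 45/503 ≈ 0.089463.
Under H₀, SE = √(0.082·0.918/503) = √(0.000149654) = 0.012233.
z = (0.089463 − 0.082)/0.012233 = 0.007463/0.012233 = 0.6101.
p-value = 2·P(Z > 0.610) ≈ 0.5418.

z = 0.6101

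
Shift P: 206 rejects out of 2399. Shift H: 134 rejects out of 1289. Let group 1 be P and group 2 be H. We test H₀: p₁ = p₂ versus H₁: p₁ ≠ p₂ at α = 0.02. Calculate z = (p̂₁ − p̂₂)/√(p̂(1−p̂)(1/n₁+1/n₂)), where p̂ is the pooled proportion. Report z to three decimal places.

p̂₁ = 206/2399 = 0.085869, p̂₂ = 134/1289 = 0.103957.
Pooled p̂ = (206+134)/(2399+1289) = 340/3688 = 0.092191.
SE = √(0.0836917 × 0.00119264) = 0.009991.
z = (0.085869 − 0.103957)/0.009991 = -0.018088/0.009991 = -1.810.
p-value = 2·P(Z > 1.810) ≈ 0.0702; since p > α = 0.02, fail to reject H₀.

z = -1.810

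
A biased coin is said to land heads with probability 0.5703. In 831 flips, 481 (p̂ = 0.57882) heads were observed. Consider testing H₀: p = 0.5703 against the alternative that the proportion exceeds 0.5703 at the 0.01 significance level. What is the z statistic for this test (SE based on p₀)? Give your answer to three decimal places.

z = 0.496

p̂ = 481/831 = 0.57882.
Under H₀, SE = √(0.5703·0.4297/831) = √(0.000294895) = 0.01717.
z = (0.57882 − 0.5703)/0.01717 = 0.00852/0.01717 = 0.496.
p-value = P(Z > 0.496) ≈ 0.3099. With α = 0.01, fail to reject H₀.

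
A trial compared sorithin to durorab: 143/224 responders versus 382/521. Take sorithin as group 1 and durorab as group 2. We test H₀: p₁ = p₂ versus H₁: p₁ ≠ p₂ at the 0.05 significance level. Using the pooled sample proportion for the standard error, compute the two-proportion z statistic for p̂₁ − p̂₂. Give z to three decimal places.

z = -2.601

p̂₁ = 143/224 ≈ 0.63839, p̂₂ = 382/521 ≈ 0.73321.
Pooled p̂ = (143+382)/(224+521) = 525/745 = 0.70470.
SE = √(0.208099 × 0.00638367) = 0.03645.
z = (0.63839 − 0.73321)/0.03645 = -0.09482/0.03645 = -2.601.
Two-sided p-value ≈ 2·Φ(−2.601) = 0.0093; since p < α = 0.05, reject H₀.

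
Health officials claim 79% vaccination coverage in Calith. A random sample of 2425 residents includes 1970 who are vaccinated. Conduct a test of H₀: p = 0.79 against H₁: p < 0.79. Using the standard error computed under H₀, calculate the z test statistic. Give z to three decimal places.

p̂ = 1970/2425 ≈ 0.81237.
Under H₀, SE = √(0.79·0.21/2425) = √(6.84124e-05) = 0.00827.
z = (0.81237 − 0.79)/0.00827 = 0.02237/0.00827 = 2.705.

z = 2.705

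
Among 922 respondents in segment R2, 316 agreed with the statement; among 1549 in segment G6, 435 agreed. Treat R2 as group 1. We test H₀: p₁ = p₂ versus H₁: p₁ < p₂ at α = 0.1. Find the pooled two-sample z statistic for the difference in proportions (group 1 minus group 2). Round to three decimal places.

p̂₁ = 316/922 ≈ 0.34273, p̂₂ = 435/1549 ≈ 0.28083.
Pooled p̂ = (316+435)/(922+1549) = 751/2471 = 0.30393.
SE = √(p̂(1−p̂)(1/n₁+1/n₂)) = √(0.30393·0.69607·0.00173018) = √(0.000366027) = 0.01913.
z = (0.34273 − 0.28083)/0.01913 = 0.06190/0.01913 = 3.236.
p-value = P(Z < 3.236) ≈ 0.9994, so at α = 0.1 we fail to reject H₀.

z = 3.236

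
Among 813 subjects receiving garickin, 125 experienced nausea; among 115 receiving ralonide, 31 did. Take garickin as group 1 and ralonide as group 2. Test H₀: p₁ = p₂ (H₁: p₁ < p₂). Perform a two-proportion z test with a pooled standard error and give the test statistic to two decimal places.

p̂₁ = 125/813 ≈ 0.15375, p̂₂ = 31/115 ≈ 0.26957.
Pooled p̂ = (125+31)/(813+115) = 156/928 = 0.16810.
SE = √(0.139845 × 0.00992566) = 0.03726.
z = (0.15375 − 0.26957)/0.03726 = -0.11582/0.03726 = -3.11.

z = -3.11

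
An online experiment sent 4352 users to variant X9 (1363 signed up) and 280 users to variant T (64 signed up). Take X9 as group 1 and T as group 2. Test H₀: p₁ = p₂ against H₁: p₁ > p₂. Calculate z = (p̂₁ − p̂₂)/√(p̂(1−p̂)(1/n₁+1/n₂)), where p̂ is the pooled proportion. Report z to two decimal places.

z = 2.97

p̂₁ = 1363/4352 ≈ 0.3132, p̂₂ = 64/280 ≈ 0.2286.
Pooled p̂ = (1363+64)/(4352+280) = 1427/4632 = 0.3081.
SE = √(0.213165 × 0.00380121) = 0.0285.
z = (0.3132 − 0.2286)/0.0285 = 0.0846/0.0285 = 2.97.
p-value = P(Z > 2.973) ≈ 0.0015.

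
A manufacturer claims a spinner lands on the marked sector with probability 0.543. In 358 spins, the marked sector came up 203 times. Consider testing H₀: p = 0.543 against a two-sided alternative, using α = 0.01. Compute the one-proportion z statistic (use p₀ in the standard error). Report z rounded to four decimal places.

p̂ = 203/358 ≈ 0.567039.
Under H₀, SE = √(0.543·0.457/358) = √(0.000693159) = 0.026328.
z = (0.567039 − 0.543)/0.026328 = 0.024039/0.026328 = 0.9131.
p-value = 2·P(Z > 0.913) ≈ 0.3612, so at α = 0.01 we fail to reject H₀.

z = 0.9131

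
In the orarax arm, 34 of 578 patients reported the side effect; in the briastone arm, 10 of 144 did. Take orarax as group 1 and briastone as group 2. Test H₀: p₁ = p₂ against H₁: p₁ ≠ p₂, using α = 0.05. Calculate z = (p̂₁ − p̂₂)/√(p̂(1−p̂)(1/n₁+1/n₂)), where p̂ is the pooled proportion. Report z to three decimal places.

z = -0.477

p̂₁ = 34/578 = 0.05882, p̂₂ = 10/144 = 0.06944.
Pooled p̂ = (34+10)/(578+144) = 44/722 = 0.06094.
SE = √(p̂(1−p̂)(1/n₁+1/n₂)) = √(0.06094·0.93906·0.00867455) = √(0.000496426) = 0.02228.
z = (0.05882 − 0.06944)/0.02228 = -0.01062/0.02228 = -0.477.
Two-sided p-value ≈ 2·Φ(−0.477) = 0.6336. With α = 0.05, fail to reject H₀.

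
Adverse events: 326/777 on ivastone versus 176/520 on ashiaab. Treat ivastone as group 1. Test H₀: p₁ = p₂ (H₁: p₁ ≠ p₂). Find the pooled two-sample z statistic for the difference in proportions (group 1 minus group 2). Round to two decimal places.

z = 2.94

p̂₁ = 326/777 ≈ 0.4196, p̂₂ = 176/520 ≈ 0.3385.
Pooled p̂ = (326+176)/(777+520) = 502/1297 = 0.3870.
SE = √(0.237242 × 0.00321008) = 0.0276.
z = (0.4196 − 0.3385)/0.0276 = 0.0811/0.0276 = 2.94.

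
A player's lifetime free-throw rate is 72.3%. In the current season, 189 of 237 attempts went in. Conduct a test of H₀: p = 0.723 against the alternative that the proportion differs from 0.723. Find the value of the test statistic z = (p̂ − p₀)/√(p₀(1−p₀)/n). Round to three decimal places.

p̂ = 189/237 = 0.79747.
SE = √(p₀(1−p₀)/n) = √(0.20027/237) = 0.02907.
z = (0.79747 − 0.723)/0.02907 = 0.07447/0.02907 = 2.562.
p-value = 2·P(Z > 2.562) ≈ 0.0104.

z = 2.562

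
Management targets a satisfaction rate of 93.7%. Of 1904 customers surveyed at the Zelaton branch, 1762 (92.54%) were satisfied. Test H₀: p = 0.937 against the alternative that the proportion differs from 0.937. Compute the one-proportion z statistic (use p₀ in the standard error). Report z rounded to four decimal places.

p̂ = 1762/1904 = 0.925420.
Under H₀, SE = √(0.937·0.063/1904) = √(3.10037e-05) = 0.005568.
z = (0.925420 − 0.937)/0.005568 = -0.011580/0.005568 = -2.0797.

z = -2.0797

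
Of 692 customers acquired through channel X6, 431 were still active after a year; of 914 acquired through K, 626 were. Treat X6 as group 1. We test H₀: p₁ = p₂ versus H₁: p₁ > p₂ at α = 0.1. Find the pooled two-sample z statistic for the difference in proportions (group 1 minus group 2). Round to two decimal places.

p̂₁ = 431/692 ≈ 0.6228, p̂₂ = 626/914 ≈ 0.6849.
Pooled p̂ = (431+626)/(692+914) = 1057/1606 = 0.6582.
SE = √(0.224986 × 0.00253918) = 0.0239.
z = (0.6228 − 0.6849)/0.0239 = -0.0621/0.0239 = -2.60.
p-value = P(Z > -2.597) ≈ 0.9953; since p > α = 0.1, fail to reject H₀.

z = -2.60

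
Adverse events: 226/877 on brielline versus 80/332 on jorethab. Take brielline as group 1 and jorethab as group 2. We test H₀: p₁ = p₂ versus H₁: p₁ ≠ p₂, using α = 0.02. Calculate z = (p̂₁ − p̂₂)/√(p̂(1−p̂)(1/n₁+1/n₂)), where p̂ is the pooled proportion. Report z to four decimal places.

p̂₁ = 226/877 = 0.257697, p̂₂ = 80/332 = 0.240964.
Pooled p̂ = (226+80)/(877+332) = 306/1209 = 0.253102.
SE = √(0.189041 × 0.0041523) = 0.028017.
z = (0.257697 − 0.240964)/0.028017 = 0.016733/0.028017 = 0.5972.
Two-sided p-value ≈ 2·Φ(−0.597) = 0.5503. With α = 0.02, fail to reject H₀.

z = 0.5972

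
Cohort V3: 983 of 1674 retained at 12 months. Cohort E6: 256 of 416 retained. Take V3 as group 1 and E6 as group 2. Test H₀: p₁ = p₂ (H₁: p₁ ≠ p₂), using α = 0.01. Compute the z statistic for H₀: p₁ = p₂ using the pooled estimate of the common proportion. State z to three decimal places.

p̂₁ = 983/1674 = 0.587216, p̂₂ = 256/416 = 0.615385.
Pooled p̂ = (983+256)/(1674+416) = 1239/2090 = 0.592823.
SE = √(p̂(1−p̂)(1/n₁+1/n₂)) = √(0.592823·0.407177·0.00300122) = √(0.000724446) = 0.026916.
z = (0.587216 − 0.615385)/0.026916 = -0.028169/0.026916 = -1.047.
p-value = 2·P(Z > 1.047) ≈ 0.2953, so at α = 0.01 we fail to reject H₀.

z = -1.047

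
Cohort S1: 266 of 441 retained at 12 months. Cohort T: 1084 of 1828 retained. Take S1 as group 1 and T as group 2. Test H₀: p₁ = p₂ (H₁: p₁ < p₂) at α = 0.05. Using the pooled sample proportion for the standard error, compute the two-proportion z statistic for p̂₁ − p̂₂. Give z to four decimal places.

z = 0.3908

p̂₁ = 266/441 = 0.603175, p̂₂ = 1084/1828 = 0.592998.
Pooled p̂ = (266+1084)/(441+1828) = 1350/2269 = 0.594976.
SE = √(0.24098 × 0.00281462) = 0.026044.
z = (0.603175 − 0.592998)/0.026044 = 0.010177/0.026044 = 0.3908.
p-value = P(Z < 0.391) ≈ 0.6520, so at α = 0.05 we fail to reject H₀.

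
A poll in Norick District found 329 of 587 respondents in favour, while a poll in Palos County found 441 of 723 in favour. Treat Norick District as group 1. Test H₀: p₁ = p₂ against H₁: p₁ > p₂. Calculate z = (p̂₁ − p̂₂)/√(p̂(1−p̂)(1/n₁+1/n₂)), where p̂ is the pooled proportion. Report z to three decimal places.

z = -1.809

p̂₁ = 329/587 = 0.56048, p̂₂ = 441/723 = 0.60996.
Pooled p̂ = (329+441)/(587+723) = 770/1310 = 0.58779.
SE = √(0.242294 × 0.0030867) = 0.02735.
z = (0.56048 − 0.60996)/0.02735 = -0.04948/0.02735 = -1.809.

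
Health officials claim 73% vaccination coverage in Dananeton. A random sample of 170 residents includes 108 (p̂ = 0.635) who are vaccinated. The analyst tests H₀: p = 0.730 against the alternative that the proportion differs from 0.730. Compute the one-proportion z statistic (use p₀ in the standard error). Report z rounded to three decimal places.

z = -2.781

p̂ = 108/170 ≈ 0.63529.
Under H₀, SE = √(0.73·0.27/170) = √(0.00115941) = 0.03405.
z = (0.63529 − 0.73)/0.03405 = -0.09471/0.03405 = -2.781.
p-value = 2·P(Z > 2.781) ≈ 0.0054.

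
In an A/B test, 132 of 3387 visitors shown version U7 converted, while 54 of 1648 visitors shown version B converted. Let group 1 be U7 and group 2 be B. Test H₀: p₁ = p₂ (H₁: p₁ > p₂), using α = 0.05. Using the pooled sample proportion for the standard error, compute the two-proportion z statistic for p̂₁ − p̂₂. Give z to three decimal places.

p̂₁ = 132/3387 ≈ 0.03897, p̂₂ = 54/1648 ≈ 0.03277.
Pooled p̂ = (132+54)/(3387+1648) = 186/5035 = 0.03694.
SE = √(0.0355767 × 0.000902043) = 0.00566.
z = (0.03897 − 0.03277)/0.00566 = 0.00620/0.00566 = 1.095.
p-value = P(Z > 1.095) ≈ 0.1367, so at α = 0.05 we fail to reject H₀.

z = 1.095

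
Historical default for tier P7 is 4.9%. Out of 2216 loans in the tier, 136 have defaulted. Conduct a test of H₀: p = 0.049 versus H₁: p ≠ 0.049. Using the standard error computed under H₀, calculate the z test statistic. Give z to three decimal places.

z = 2.698

p̂ = 136/2216 = 0.061372.
Under H₀, SE = √(0.049·0.951/2216) = √(2.10284e-05) = 0.004586.
z = (0.061372 − 0.049)/0.004586 = 0.012372/0.004586 = 2.698.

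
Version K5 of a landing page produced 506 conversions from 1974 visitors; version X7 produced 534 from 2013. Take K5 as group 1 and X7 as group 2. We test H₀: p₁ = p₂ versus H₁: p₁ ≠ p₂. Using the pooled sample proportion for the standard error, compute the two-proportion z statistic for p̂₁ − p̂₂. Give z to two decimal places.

z = -0.64

p̂₁ = 506/1974 = 0.25633, p̂₂ = 534/2013 = 0.26528.
Pooled p̂ = (506+534)/(1974+2013) = 1040/3987 = 0.26085.
SE = √(p̂(1−p̂)(1/n₁+1/n₂)) = √(0.26085·0.73915·0.00100336) = √(0.000193453) = 0.01391.
z = (0.25633 − 0.26528)/0.01391 = -0.00895/0.01391 = -0.64.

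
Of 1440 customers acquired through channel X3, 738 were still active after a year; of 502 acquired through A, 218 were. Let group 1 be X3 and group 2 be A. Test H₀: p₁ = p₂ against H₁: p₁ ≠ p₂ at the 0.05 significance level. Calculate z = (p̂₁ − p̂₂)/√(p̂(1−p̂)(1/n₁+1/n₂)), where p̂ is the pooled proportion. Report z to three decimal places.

z = 3.019

p̂₁ = 738/1440 = 0.512500, p̂₂ = 218/502 = 0.434263.
Pooled p̂ = (738+218)/(1440+502) = 956/1942 = 0.492276.
SE = √(0.24994 × 0.00268648) = 0.025913.
z = (0.512500 − 0.434263)/0.025913 = 0.078237/0.025913 = 3.019.
p-value = 2·P(Z > 3.019) ≈ 0.0025, so at α = 0.05 we reject H₀.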